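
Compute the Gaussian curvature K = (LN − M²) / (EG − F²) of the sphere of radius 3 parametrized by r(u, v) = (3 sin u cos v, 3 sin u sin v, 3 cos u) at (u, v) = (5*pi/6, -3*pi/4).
K = 1/9

Coefficients of the first fundamental form: E = 9, F = 0, G = 9*sin(u)^2.
Coefficients of the second fundamental form: L = -3*sin(u)/Abs(sin(u)), M = 0, N = -3*sin(u)^3/Abs(sin(u)).
Assemble K = (LN − M²)/(EG − F²) = 1/9. At (u, v) = (5*pi/6, -3*pi/4): K = 1/9.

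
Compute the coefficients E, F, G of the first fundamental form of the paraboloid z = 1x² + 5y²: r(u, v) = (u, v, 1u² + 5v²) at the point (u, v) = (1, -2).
E = 5;  F = -40;  G = 401

Partials: r_u = (1, 0, 2*u), r_v = (0, 1, 10*v). As functions of (u, v):
  E = r_u · r_u = 4*u^2 + 1,
  F = r_u · r_v = 20*u*v,
  G = r_v · r_v = 100*v^2 + 1.
Evaluating at (u, v) = (1, -2): E = 5, F = -40, G = 401.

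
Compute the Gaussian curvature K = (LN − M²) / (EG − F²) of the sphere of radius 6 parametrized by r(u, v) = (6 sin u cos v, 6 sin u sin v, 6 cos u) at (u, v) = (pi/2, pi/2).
K = 1/36

Coefficients of the first fundamental form: E = 36, F = 0, G = 36*sin(u)^2.
Coefficients of the second fundamental form: L = -6*sin(u)/Abs(sin(u)), M = 0, N = -6*sin(u)^3/Abs(sin(u)).
Assemble K = (LN − M²)/(EG − F²) = 1/36. At (u, v) = (pi/2, pi/2): K = 1/36.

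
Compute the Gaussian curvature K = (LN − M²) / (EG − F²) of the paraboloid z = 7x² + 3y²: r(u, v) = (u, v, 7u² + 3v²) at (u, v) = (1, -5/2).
K = 21/44521

Coefficients of the first fundamental form: E = 196*u^2 + 1, F = 84*u*v, G = 36*v^2 + 1.
Coefficients of the second fundamental form: L = 14/sqrt(196*u^2 + 36*v^2 + 1), M = 0, N = 6/sqrt(196*u^2 + 36*v^2 + 1).
Assemble K = (LN − M²)/(EG − F²) = 84/(38416*u^4 + 14112*u^2*v^2 + 392*u^2 + 1296*v^4 + 72*v^2 + 1). At (u, v) = (1, -5/2): K = 21/44521.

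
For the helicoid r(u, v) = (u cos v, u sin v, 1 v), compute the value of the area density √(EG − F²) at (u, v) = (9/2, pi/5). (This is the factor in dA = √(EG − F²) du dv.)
√(EG − F²)|_{(9/2, pi/5)} = sqrt(85)/2

E = 1, F = 0, G = u^2 + 1, so EG − F² = u^2 + 1. Taking the positive square root: √(EG − F²) = sqrt(u^2 + 1). At (u, v) = (9/2, pi/5): sqrt(85)/2.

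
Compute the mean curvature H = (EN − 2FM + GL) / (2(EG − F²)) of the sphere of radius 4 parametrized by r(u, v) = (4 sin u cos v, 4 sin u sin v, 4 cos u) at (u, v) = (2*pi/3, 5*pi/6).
H = -1/4

With E = 16, F = 0, G = 16*sin(u)^2, L = -4*sin(u)/Abs(sin(u)), M = 0, N = -4*sin(u)^3/Abs(sin(u)), assemble
  H = (EN − 2FM + GL) / (2(EG − F²)) = -sin(u)/(4*Abs(sin(u))).
At (u, v) = (2*pi/3, 5*pi/6): H = -1/4.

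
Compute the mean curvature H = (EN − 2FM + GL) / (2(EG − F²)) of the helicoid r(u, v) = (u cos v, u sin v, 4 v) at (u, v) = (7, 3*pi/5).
H = 0

With E = 1, F = 0, G = u^2 + 16, L = 0, M = -4/sqrt(u^2 + 16), N = 0, assemble
  H = (EN − 2FM + GL) / (2(EG − F²)) = 0.
At (u, v) = (7, 3*pi/5): H = 0.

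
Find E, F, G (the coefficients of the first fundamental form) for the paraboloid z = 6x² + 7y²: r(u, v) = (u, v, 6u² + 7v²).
E = 144*u^2 + 1;  F = 168*u*v;  G = 196*v^2 + 1

Compute partials: r_u = (1, 0, 12*u), r_v = (0, 1, 14*v). Then
  E = r_u · r_u = 144*u^2 + 1,
  F = r_u · r_v = 168*u*v,
  G = r_v · r_v = 196*v^2 + 1.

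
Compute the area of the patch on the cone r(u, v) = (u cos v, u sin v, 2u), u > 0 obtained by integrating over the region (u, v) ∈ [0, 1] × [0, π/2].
Area = sqrt(5)*pi/4

Area = ∫∫ √(EG − F²) du dv with √(EG − F²) = sqrt(5)*Abs(u). Integrating over [0, 1] × [0, π/2] gives sqrt(5)*pi/4.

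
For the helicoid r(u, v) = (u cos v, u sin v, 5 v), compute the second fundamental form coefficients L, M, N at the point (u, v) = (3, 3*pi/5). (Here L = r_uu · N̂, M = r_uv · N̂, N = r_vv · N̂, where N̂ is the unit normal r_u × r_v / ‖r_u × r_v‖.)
L = 0;  M = -5*sqrt(34)/34;  N = 0

Compute the unit normal N̂(u, v) = (5*sin(v)/sqrt(u^2 + 25), -5*cos(v)/sqrt(u^2 + 25), u/sqrt(u^2 + 25)), and the second partials r_uu, r_uv, r_vv. Take dot products:
  L(u, v) = r_uu · N̂ = 0,
  M(u, v) = r_uv · N̂ = -5/sqrt(u^2 + 25),
  N(u, v) = r_vv · N̂ = 0.
Evaluating at (u, v) = (3, 3*pi/5):
  L = 0, M = -5*sqrt(34)/34, N = 0.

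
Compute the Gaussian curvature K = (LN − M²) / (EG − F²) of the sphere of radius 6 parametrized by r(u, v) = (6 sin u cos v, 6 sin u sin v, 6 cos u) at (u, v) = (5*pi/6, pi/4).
K = 1/36

Coefficients of the first fundamental form: E = 36, F = 0, G = 36*sin(u)^2.
Coefficients of the second fundamental form: L = -6*sin(u)/Abs(sin(u)), M = 0, N = -6*sin(u)^3/Abs(sin(u)).
Assemble K = (LN − M²)/(EG − F²) = 1/36. At (u, v) = (5*pi/6, pi/4): K = 1/36.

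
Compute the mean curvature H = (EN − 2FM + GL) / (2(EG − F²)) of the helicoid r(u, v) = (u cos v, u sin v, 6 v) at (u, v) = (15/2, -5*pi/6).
H = 0

With E = 1, F = 0, G = u^2 + 36, L = 0, M = -6/sqrt(u^2 + 36), N = 0, assemble
  H = (EN − 2FM + GL) / (2(EG − F²)) = 0.
At (u, v) = (15/2, -5*pi/6): H = 0.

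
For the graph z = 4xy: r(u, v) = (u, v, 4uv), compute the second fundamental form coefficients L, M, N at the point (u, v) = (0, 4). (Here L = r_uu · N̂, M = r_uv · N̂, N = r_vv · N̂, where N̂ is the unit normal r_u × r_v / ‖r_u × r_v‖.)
L = 0;  M = 4*sqrt(257)/257;  N = 0

Compute the unit normal N̂(u, v) = (-4*v/sqrt(16*u^2 + 16*v^2 + 1), -4*u/sqrt(16*u^2 + 16*v^2 + 1), 1/sqrt(16*u^2 + 16*v^2 + 1)), and the second partials r_uu, r_uv, r_vv. Take dot products:
  L(u, v) = r_uu · N̂ = 0,
  M(u, v) = r_uv · N̂ = 4/sqrt(16*u^2 + 16*v^2 + 1),
  N(u, v) = r_vv · N̂ = 0.
Evaluating at (u, v) = (0, 4):
  L = 0, M = 4*sqrt(257)/257, N = 0.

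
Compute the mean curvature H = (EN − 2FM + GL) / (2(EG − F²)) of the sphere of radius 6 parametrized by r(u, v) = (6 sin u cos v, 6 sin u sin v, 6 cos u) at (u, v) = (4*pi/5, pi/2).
H = -1/6

With E = 36, F = 0, G = 36*sin(u)^2, L = -6*sin(u)/Abs(sin(u)), M = 0, N = -6*sin(u)^3/Abs(sin(u)), assemble
  H = (EN − 2FM + GL) / (2(EG − F²)) = -sin(u)/(6*Abs(sin(u))).
At (u, v) = (4*pi/5, pi/2): H = -1/6.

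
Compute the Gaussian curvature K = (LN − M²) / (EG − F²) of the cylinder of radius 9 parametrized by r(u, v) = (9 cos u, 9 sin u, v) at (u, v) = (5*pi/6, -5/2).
K = 0

Coefficients of the first fundamental form: E = 81, F = 0, G = 1.
Coefficients of the second fundamental form: L = -9, M = 0, N = 0.
Assemble K = (LN − M²)/(EG − F²) = 0. At (u, v) = (5*pi/6, -5/2): K = 0.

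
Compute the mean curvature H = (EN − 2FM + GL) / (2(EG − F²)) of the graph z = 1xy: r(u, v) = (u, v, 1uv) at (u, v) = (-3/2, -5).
H = -60*sqrt(113)/12769

With E = v^2 + 1, F = u*v, G = u^2 + 1, L = 0, M = 1/sqrt(u^2 + v^2 + 1), N = 0, assemble
  H = (EN − 2FM + GL) / (2(EG − F²)) = -u*v/(u^2 + v^2 + 1)^(3/2).
At (u, v) = (-3/2, -5): H = -60*sqrt(113)/12769.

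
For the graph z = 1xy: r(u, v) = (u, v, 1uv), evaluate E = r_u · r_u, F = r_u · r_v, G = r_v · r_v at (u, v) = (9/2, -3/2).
E = 13/4;  F = -27/4;  G = 85/4

Partials: r_u = (1, 0, v), r_v = (0, 1, u). As functions of (u, v):
  E = r_u · r_u = v^2 + 1,
  F = r_u · r_v = u*v,
  G = r_v · r_v = u^2 + 1.
Evaluating at (u, v) = (9/2, -3/2): E = 13/4, F = -27/4, G = 85/4.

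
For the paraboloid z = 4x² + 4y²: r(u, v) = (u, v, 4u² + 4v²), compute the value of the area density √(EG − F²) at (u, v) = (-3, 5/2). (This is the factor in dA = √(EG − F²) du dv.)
√(EG − F²)|_{(-3, 5/2)} = sqrt(977)

E = 64*u^2 + 1, F = 64*u*v, G = 64*v^2 + 1, so EG − F² = 64*u^2 + 64*v^2 + 1. Taking the positive square root: √(EG − F²) = sqrt(64*u^2 + 64*v^2 + 1). At (u, v) = (-3, 5/2): sqrt(977).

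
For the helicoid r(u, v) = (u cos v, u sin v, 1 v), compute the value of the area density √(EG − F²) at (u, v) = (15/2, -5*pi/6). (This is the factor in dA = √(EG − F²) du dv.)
√(EG − F²)|_{(15/2, -5*pi/6)} = sqrt(229)/2

E = 1, F = 0, G = u^2 + 1, so EG − F² = u^2 + 1. Taking the positive square root: √(EG − F²) = sqrt(u^2 + 1). At (u, v) = (15/2, -5*pi/6): sqrt(229)/2.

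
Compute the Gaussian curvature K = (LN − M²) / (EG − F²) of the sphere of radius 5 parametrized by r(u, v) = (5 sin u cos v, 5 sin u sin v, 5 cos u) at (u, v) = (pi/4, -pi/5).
K = 1/25

Coefficients of the first fundamental form: E = 25, F = 0, G = 25*sin(u)^2.
Coefficients of the second fundamental form: L = -5*sin(u)/Abs(sin(u)), M = 0, N = -5*sin(u)^3/Abs(sin(u)).
Assemble K = (LN − M²)/(EG − F²) = 1/25. At (u, v) = (pi/4, -pi/5): K = 1/25.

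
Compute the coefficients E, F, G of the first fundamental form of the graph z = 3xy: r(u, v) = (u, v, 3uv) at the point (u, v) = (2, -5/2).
E = 229/4;  F = -45;  G = 37

Partials: r_u = (1, 0, 3*v), r_v = (0, 1, 3*u). As functions of (u, v):
  E = r_u · r_u = 9*v^2 + 1,
  F = r_u · r_v = 9*u*v,
  G = r_v · r_v = 9*u^2 + 1.
Evaluating at (u, v) = (2, -5/2): E = 229/4, F = -45, G = 37.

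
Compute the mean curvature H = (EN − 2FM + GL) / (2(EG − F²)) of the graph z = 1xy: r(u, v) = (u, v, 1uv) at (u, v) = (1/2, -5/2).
H = sqrt(30)/90

With E = v^2 + 1, F = u*v, G = u^2 + 1, L = 0, M = 1/sqrt(u^2 + v^2 + 1), N = 0, assemble
  H = (EN − 2FM + GL) / (2(EG − F²)) = -u*v/(u^2 + v^2 + 1)^(3/2).
At (u, v) = (1/2, -5/2): H = sqrt(30)/90.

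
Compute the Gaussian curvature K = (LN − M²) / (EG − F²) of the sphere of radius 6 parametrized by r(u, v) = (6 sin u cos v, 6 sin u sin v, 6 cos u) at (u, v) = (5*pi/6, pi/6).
K = 1/36

Coefficients of the first fundamental form: E = 36, F = 0, G = 36*sin(u)^2.
Coefficients of the second fundamental form: L = -6*sin(u)/Abs(sin(u)), M = 0, N = -6*sin(u)^3/Abs(sin(u)).
Assemble K = (LN − M²)/(EG − F²) = 1/36. At (u, v) = (5*pi/6, pi/6): K = 1/36.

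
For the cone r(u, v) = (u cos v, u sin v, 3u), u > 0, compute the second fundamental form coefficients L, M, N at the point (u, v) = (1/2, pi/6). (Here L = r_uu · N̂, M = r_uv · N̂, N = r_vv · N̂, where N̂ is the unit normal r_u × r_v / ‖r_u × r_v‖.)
L = 0;  M = 0;  N = 3*sqrt(10)/20

Compute the unit normal N̂(u, v) = (-3*sqrt(10)*u*cos(v)/(10*Abs(u)), -3*sqrt(10)*u*sin(v)/(10*Abs(u)), sqrt(10)*u/(10*Abs(u))), and the second partials r_uu, r_uv, r_vv. Take dot products:
  L(u, v) = r_uu · N̂ = 0,
  M(u, v) = r_uv · N̂ = 0,
  N(u, v) = r_vv · N̂ = 3*sqrt(10)*u^2/(10*Abs(u)).
Evaluating at (u, v) = (1/2, pi/6):
  L = 0, M = 0, N = 3*sqrt(10)/20.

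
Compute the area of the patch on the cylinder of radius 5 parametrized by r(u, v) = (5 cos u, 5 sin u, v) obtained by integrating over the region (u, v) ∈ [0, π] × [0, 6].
Area = 30*pi

Area = ∫∫ √(EG − F²) du dv with √(EG − F²) = 5. Integrating over [0, π] × [0, 6] gives 30*pi.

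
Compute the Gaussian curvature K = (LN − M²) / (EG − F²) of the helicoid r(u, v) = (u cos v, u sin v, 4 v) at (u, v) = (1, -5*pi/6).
K = -16/289

Coefficients of the first fundamental form: E = 1, F = 0, G = u^2 + 16.
Coefficients of the second fundamental form: L = 0, M = -4/sqrt(u^2 + 16), N = 0.
Assemble K = (LN − M²)/(EG − F²) = -16/(u^2 + 16)^2. At (u, v) = (1, -5*pi/6): K = -16/289.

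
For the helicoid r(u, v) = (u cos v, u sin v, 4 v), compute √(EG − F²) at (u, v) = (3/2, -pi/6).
√(EG − F²)|_{(3/2, -pi/6)} = sqrt(73)/2

E = 1, F = 0, G = u^2 + 16; EG − F² = u^2 + 16; √(EG − F²) = sqrt(u^2 + 16). At the given point: sqrt(73)/2.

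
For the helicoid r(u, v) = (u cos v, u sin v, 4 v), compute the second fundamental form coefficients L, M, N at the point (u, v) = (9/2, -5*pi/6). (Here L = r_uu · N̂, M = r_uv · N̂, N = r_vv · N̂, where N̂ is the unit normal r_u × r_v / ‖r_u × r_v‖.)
L = 0;  M = -8*sqrt(145)/145;  N = 0

Compute the unit normal N̂(u, v) = (4*sin(v)/sqrt(u^2 + 16), -4*cos(v)/sqrt(u^2 + 16), u/sqrt(u^2 + 16)), and the second partials r_uu, r_uv, r_vv. Take dot products:
  L(u, v) = r_uu · N̂ = 0,
  M(u, v) = r_uv · N̂ = -4/sqrt(u^2 + 16),
  N(u, v) = r_vv · N̂ = 0.
Evaluating at (u, v) = (9/2, -5*pi/6):
  L = 0, M = -8*sqrt(145)/145, N = 0.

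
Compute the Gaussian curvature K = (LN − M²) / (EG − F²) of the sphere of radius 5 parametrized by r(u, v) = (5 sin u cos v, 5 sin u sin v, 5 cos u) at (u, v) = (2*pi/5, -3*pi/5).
K = 1/25

Coefficients of the first fundamental form: E = 25, F = 0, G = 25*sin(u)^2.
Coefficients of the second fundamental form: L = -5*sin(u)/Abs(sin(u)), M = 0, N = -5*sin(u)^3/Abs(sin(u)).
Assemble K = (LN − M²)/(EG − F²) = 1/25. At (u, v) = (2*pi/5, -3*pi/5): K = 1/25.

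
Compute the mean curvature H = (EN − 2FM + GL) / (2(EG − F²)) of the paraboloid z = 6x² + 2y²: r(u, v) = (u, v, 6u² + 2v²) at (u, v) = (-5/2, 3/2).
H = 2024*sqrt(937)/877969

With E = 144*u^2 + 1, F = 48*u*v, G = 16*v^2 + 1, L = 12/sqrt(144*u^2 + 16*v^2 + 1), M = 0, N = 4/sqrt(144*u^2 + 16*v^2 + 1), assemble
  H = (EN − 2FM + GL) / (2(EG − F²)) = 8*(36*u^2 + 12*v^2 + 1)/(144*u^2 + 16*v^2 + 1)^(3/2).
At (u, v) = (-5/2, 3/2): H = 2024*sqrt(937)/877969.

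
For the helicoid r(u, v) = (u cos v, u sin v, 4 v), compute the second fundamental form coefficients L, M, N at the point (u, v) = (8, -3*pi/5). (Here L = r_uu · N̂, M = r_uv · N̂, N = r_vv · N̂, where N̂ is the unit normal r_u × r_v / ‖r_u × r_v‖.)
L = 0;  M = -sqrt(5)/5;  N = 0

Compute the unit normal N̂(u, v) = (4*sin(v)/sqrt(u^2 + 16), -4*cos(v)/sqrt(u^2 + 16), u/sqrt(u^2 + 16)), and the second partials r_uu, r_uv, r_vv. Take dot products:
  L(u, v) = r_uu · N̂ = 0,
  M(u, v) = r_uv · N̂ = -4/sqrt(u^2 + 16),
  N(u, v) = r_vv · N̂ = 0.
Evaluating at (u, v) = (8, -3*pi/5):
  L = 0, M = -sqrt(5)/5, N = 0.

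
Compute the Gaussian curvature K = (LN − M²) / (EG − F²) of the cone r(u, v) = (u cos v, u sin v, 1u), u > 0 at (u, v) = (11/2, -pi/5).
K = 0

Coefficients of the first fundamental form: E = 2, F = 0, G = u^2.
Coefficients of the second fundamental form: L = 0, M = 0, N = sqrt(2)*u^2/(2*Abs(u)).
Assemble K = (LN − M²)/(EG − F²) = 0. At (u, v) = (11/2, -pi/5): K = 0.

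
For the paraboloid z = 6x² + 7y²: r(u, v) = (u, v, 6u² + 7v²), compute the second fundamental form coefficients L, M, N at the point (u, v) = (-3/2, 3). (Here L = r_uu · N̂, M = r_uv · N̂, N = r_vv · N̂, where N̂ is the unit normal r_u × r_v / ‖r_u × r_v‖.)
L = 12*sqrt(2089)/2089;  M = 0;  N = 14*sqrt(2089)/2089

Compute the unit normal N̂(u, v) = (-12*u/sqrt(144*u^2 + 196*v^2 + 1), -14*v/sqrt(144*u^2 + 196*v^2 + 1), 1/sqrt(144*u^2 + 196*v^2 + 1)), and the second partials r_uu, r_uv, r_vv. Take dot products:
  L(u, v) = r_uu · N̂ = 12/sqrt(144*u^2 + 196*v^2 + 1),
  M(u, v) = r_uv · N̂ = 0,
  N(u, v) = r_vv · N̂ = 14/sqrt(144*u^2 + 196*v^2 + 1).
Evaluating at (u, v) = (-3/2, 3):
  L = 12*sqrt(2089)/2089, M = 0, N = 14*sqrt(2089)/2089.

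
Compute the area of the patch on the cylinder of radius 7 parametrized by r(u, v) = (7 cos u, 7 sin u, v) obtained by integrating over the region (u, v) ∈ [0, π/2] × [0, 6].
Area = 21*pi

Area = ∫∫ √(EG − F²) du dv with √(EG − F²) = 7. Integrating over [0, π/2] × [0, 6] gives 21*pi.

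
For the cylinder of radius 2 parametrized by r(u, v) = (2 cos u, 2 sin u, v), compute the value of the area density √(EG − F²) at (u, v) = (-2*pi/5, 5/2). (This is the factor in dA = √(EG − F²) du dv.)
√(EG − F²)|_{(-2*pi/5, 5/2)} = 2

E = 4, F = 0, G = 1, so EG − F² = 4. Taking the positive square root: √(EG − F²) = 2. At (u, v) = (-2*pi/5, 5/2): 2.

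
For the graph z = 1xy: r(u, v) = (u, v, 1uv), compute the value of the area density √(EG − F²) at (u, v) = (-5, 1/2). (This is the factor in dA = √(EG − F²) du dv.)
√(EG − F²)|_{(-5, 1/2)} = sqrt(105)/2

E = v^2 + 1, F = u*v, G = u^2 + 1, so EG − F² = u^2 + v^2 + 1. Taking the positive square root: √(EG − F²) = sqrt(u^2 + v^2 + 1). At (u, v) = (-5, 1/2): sqrt(105)/2.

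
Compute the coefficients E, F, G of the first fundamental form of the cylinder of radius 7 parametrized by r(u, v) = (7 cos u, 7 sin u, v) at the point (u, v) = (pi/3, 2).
E = 49;  F = 0;  G = 1

Partials: r_u = (-7*sin(u), 7*cos(u), 0), r_v = (0, 0, 1). As functions of (u, v):
  E = r_u · r_u = 49,
  F = r_u · r_v = 0,
  G = r_v · r_v = 1.
Evaluating at (u, v) = (pi/3, 2): E = 49, F = 0, G = 1.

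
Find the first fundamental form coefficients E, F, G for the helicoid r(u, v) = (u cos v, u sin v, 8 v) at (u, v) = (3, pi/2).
E = 1;  F = 0;  G = 73

Partials: r_u = (cos(v), sin(v), 0), r_v = (-u*sin(v), u*cos(v), 8). As functions of (u, v):
  E = r_u · r_u = 1,
  F = r_u · r_v = 0,
  G = r_v · r_v = u^2 + 64.
Evaluating at (u, v) = (3, pi/2): E = 1, F = 0, G = 73.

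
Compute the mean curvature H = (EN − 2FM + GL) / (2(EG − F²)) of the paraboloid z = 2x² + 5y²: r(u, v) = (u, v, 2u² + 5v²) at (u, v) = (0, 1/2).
H = 57*sqrt(26)/676

With E = 16*u^2 + 1, F = 40*u*v, G = 100*v^2 + 1, L = 4/sqrt(16*u^2 + 100*v^2 + 1), M = 0, N = 10/sqrt(16*u^2 + 100*v^2 + 1), assemble
  H = (EN − 2FM + GL) / (2(EG − F²)) = (80*u^2 + 200*v^2 + 7)/(16*u^2 + 100*v^2 + 1)^(3/2).
At (u, v) = (0, 1/2): H = 57*sqrt(26)/676.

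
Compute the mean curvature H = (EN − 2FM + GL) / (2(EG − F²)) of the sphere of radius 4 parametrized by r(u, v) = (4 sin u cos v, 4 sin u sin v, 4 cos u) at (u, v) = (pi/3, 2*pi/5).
H = -1/4

With E = 16, F = 0, G = 16*sin(u)^2, L = -4*sin(u)/Abs(sin(u)), M = 0, N = -4*sin(u)^3/Abs(sin(u)), assemble
  H = (EN − 2FM + GL) / (2(EG − F²)) = -sin(u)/(4*Abs(sin(u))).
At (u, v) = (pi/3, 2*pi/5): H = -1/4.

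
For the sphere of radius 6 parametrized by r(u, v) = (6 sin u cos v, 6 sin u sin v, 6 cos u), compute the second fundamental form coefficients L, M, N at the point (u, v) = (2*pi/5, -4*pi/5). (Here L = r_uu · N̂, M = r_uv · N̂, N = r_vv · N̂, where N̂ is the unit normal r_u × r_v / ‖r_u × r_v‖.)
L = -6;  M = 0;  N = -15/4 - 3*sqrt(5)/4

Compute the unit normal N̂(u, v) = (sin(u)^2*cos(v)/Abs(sin(u)), sin(u)^2*sin(v)/Abs(sin(u)), sin(2*u)/(2*Abs(sin(u)))), and the second partials r_uu, r_uv, r_vv. Take dot products:
  L(u, v) = r_uu · N̂ = -6*sin(u)/Abs(sin(u)),
  M(u, v) = r_uv · N̂ = 0,
  N(u, v) = r_vv · N̂ = -6*sin(u)^3/Abs(sin(u)).
Evaluating at (u, v) = (2*pi/5, -4*pi/5):
  L = -6, M = 0, N = -15/4 - 3*sqrt(5)/4.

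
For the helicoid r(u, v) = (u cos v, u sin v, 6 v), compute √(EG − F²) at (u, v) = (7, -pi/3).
√(EG − F²)|_{(7, -pi/3)} = sqrt(85)

E = 1, F = 0, G = u^2 + 36; EG − F² = u^2 + 36; √(EG − F²) = sqrt(u^2 + 36). At the given point: sqrt(85).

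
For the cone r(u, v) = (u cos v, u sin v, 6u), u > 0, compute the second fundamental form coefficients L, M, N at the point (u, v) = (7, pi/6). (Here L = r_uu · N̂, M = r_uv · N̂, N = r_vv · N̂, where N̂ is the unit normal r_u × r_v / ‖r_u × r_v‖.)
L = 0;  M = 0;  N = 42*sqrt(37)/37

Compute the unit normal N̂(u, v) = (-6*sqrt(37)*u*cos(v)/(37*Abs(u)), -6*sqrt(37)*u*sin(v)/(37*Abs(u)), sqrt(37)*u/(37*Abs(u))), and the second partials r_uu, r_uv, r_vv. Take dot products:
  L(u, v) = r_uu · N̂ = 0,
  M(u, v) = r_uv · N̂ = 0,
  N(u, v) = r_vv · N̂ = 6*sqrt(37)*u^2/(37*Abs(u)).
Evaluating at (u, v) = (7, pi/6):
  L = 0, M = 0, N = 42*sqrt(37)/37.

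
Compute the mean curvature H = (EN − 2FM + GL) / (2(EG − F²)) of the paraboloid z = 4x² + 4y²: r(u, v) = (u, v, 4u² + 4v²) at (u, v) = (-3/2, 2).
H = 1608*sqrt(401)/160801

With E = 64*u^2 + 1, F = 64*u*v, G = 64*v^2 + 1, L = 8/sqrt(64*u^2 + 64*v^2 + 1), M = 0, N = 8/sqrt(64*u^2 + 64*v^2 + 1), assemble
  H = (EN − 2FM + GL) / (2(EG − F²)) = 8*(32*u^2 + 32*v^2 + 1)/(64*u^2 + 64*v^2 + 1)^(3/2).
At (u, v) = (-3/2, 2): H = 1608*sqrt(401)/160801.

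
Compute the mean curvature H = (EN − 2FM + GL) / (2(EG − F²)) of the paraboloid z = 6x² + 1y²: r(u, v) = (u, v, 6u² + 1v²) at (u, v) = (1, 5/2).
H = 301*sqrt(170)/28900

With E = 144*u^2 + 1, F = 24*u*v, G = 4*v^2 + 1, L = 12/sqrt(144*u^2 + 4*v^2 + 1), M = 0, N = 2/sqrt(144*u^2 + 4*v^2 + 1), assemble
  H = (EN − 2FM + GL) / (2(EG − F²)) = (144*u^2 + 24*v^2 + 7)/(144*u^2 + 4*v^2 + 1)^(3/2).
At (u, v) = (1, 5/2): H = 301*sqrt(170)/28900.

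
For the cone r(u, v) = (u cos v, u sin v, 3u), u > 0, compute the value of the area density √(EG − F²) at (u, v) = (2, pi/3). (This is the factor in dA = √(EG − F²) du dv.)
√(EG − F²)|_{(2, pi/3)} = 2*sqrt(10)

E = 10, F = 0, G = u^2, so EG − F² = 10*u^2. Taking the positive square root: √(EG − F²) = sqrt(10)*Abs(u). At (u, v) = (2, pi/3): 2*sqrt(10).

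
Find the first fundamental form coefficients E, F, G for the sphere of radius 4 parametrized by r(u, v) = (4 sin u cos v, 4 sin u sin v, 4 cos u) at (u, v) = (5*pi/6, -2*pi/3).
E = 16;  F = 0;  G = 4

Partials: r_u = (4*cos(u)*cos(v), 4*sin(v)*cos(u), -4*sin(u)), r_v = (-4*sin(u)*sin(v), 4*sin(u)*cos(v), 0). As functions of (u, v):
  E = r_u · r_u = 16,
  F = r_u · r_v = 0,
  G = r_v · r_v = 16*sin(u)^2.
Evaluating at (u, v) = (5*pi/6, -2*pi/3): E = 16, F = 0, G = 4.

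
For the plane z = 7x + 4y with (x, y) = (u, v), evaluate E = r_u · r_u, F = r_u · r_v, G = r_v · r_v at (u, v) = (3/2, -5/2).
E = 50;  F = 28;  G = 17

Partials: r_u = (1, 0, 7), r_v = (0, 1, 4). As functions of (u, v):
  E = r_u · r_u = 50,
  F = r_u · r_v = 28,
  G = r_v · r_v = 17.
Evaluating at (u, v) = (3/2, -5/2): E = 50, F = 28, G = 17.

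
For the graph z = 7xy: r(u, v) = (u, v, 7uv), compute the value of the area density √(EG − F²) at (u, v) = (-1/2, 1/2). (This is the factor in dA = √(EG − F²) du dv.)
√(EG − F²)|_{(-1/2, 1/2)} = sqrt(102)/2

E = 49*v^2 + 1, F = 49*u*v, G = 49*u^2 + 1, so EG − F² = 49*u^2 + 49*v^2 + 1. Taking the positive square root: √(EG − F²) = sqrt(49*u^2 + 49*v^2 + 1). At (u, v) = (-1/2, 1/2): sqrt(102)/2.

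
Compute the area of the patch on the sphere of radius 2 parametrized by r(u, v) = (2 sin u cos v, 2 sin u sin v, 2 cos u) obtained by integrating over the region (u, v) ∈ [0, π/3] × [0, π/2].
Area = pi

Area = ∫∫ √(EG − F²) du dv with √(EG − F²) = 4*Abs(sin(u)). Integrating over [0, π/3] × [0, π/2] gives pi.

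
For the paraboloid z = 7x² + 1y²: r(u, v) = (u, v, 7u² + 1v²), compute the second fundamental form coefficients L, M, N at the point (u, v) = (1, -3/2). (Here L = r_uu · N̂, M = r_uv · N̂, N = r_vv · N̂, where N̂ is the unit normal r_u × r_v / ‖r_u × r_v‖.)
L = 7*sqrt(206)/103;  M = 0;  N = sqrt(206)/103

Compute the unit normal N̂(u, v) = (-14*u/sqrt(196*u^2 + 4*v^2 + 1), -2*v/sqrt(196*u^2 + 4*v^2 + 1), 1/sqrt(196*u^2 + 4*v^2 + 1)), and the second partials r_uu, r_uv, r_vv. Take dot products:
  L(u, v) = r_uu · N̂ = 14/sqrt(196*u^2 + 4*v^2 + 1),
  M(u, v) = r_uv · N̂ = 0,
  N(u, v) = r_vv · N̂ = 2/sqrt(196*u^2 + 4*v^2 + 1).
Evaluating at (u, v) = (1, -3/2):
  L = 7*sqrt(206)/103, M = 0, N = sqrt(206)/103.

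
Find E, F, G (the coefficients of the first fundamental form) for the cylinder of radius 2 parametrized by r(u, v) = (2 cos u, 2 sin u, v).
E = 4;  F = 0;  G = 1

Compute partials: r_u = (-2*sin(u), 2*cos(u), 0), r_v = (0, 0, 1). Then
  E = r_u · r_u = 4,
  F = r_u · r_v = 0,
  G = r_v · r_v = 1.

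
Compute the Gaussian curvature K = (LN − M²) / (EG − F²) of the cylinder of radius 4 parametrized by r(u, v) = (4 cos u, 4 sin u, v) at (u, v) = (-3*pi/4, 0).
K = 0

Coefficients of the first fundamental form: E = 16, F = 0, G = 1.
Coefficients of the second fundamental form: L = -4, M = 0, N = 0.
Assemble K = (LN − M²)/(EG − F²) = 0. At (u, v) = (-3*pi/4, 0): K = 0.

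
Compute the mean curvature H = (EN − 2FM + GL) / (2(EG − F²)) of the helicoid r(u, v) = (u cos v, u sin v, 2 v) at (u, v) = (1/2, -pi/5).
H = 0

With E = 1, F = 0, G = u^2 + 4, L = 0, M = -2/sqrt(u^2 + 4), N = 0, assemble
  H = (EN − 2FM + GL) / (2(EG − F²)) = 0.
At (u, v) = (1/2, -pi/5): H = 0.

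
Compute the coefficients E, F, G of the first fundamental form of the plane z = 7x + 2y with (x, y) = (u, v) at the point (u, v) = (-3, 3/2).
E = 50;  F = 14;  G = 5

Partials: r_u = (1, 0, 7), r_v = (0, 1, 2). As functions of (u, v):
  E = r_u · r_u = 50,
  F = r_u · r_v = 14,
  G = r_v · r_v = 5.
Evaluating at (u, v) = (-3, 3/2): E = 50, F = 14, G = 5.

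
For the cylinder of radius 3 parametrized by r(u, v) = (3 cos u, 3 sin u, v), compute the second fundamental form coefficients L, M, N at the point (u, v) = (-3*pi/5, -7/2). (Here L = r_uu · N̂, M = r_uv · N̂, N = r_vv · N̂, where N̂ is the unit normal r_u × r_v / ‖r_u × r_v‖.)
L = -3;  M = 0;  N = 0

Compute the unit normal N̂(u, v) = (cos(u), sin(u), 0), and the second partials r_uu, r_uv, r_vv. Take dot products:
  L(u, v) = r_uu · N̂ = -3,
  M(u, v) = r_uv · N̂ = 0,
  N(u, v) = r_vv · N̂ = 0.
Evaluating at (u, v) = (-3*pi/5, -7/2):
  L = -3, M = 0, N = 0.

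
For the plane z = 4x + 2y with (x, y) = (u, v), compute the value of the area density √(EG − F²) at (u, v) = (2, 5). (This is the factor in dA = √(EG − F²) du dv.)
√(EG − F²)|_{(2, 5)} = sqrt(21)

E = 17, F = 8, G = 5, so EG − F² = 21. Taking the positive square root: √(EG − F²) = sqrt(21). At (u, v) = (2, 5): sqrt(21).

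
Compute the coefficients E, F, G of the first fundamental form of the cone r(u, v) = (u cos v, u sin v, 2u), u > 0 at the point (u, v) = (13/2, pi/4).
E = 5;  F = 0;  G = 169/4

Partials: r_u = (cos(v), sin(v), 2), r_v = (-u*sin(v), u*cos(v), 0). As functions of (u, v):
  E = r_u · r_u = 5,
  F = r_u · r_v = 0,
  G = r_v · r_v = u^2.
Evaluating at (u, v) = (13/2, pi/4): E = 5, F = 0, G = 169/4.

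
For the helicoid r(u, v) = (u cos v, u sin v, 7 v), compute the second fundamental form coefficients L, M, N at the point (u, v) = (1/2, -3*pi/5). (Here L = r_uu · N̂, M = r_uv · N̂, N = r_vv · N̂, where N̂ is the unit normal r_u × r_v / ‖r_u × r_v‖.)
L = 0;  M = -14*sqrt(197)/197;  N = 0

Compute the unit normal N̂(u, v) = (7*sin(v)/sqrt(u^2 + 49), -7*cos(v)/sqrt(u^2 + 49), u/sqrt(u^2 + 49)), and the second partials r_uu, r_uv, r_vv. Take dot products:
  L(u, v) = r_uu · N̂ = 0,
  M(u, v) = r_uv · N̂ = -7/sqrt(u^2 + 49),
  N(u, v) = r_vv · N̂ = 0.
Evaluating at (u, v) = (1/2, -3*pi/5):
  L = 0, M = -14*sqrt(197)/197, N = 0.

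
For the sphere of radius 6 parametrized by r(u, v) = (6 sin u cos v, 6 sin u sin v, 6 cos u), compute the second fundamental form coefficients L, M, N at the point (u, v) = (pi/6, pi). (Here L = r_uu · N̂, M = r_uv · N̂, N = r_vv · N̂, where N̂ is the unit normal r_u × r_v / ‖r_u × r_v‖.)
L = -6;  M = 0;  N = -3/2

Compute the unit normal N̂(u, v) = (sin(u)^2*cos(v)/Abs(sin(u)), sin(u)^2*sin(v)/Abs(sin(u)), sin(2*u)/(2*Abs(sin(u)))), and the second partials r_uu, r_uv, r_vv. Take dot products:
  L(u, v) = r_uu · N̂ = -6*sin(u)/Abs(sin(u)),
  M(u, v) = r_uv · N̂ = 0,
  N(u, v) = r_vv · N̂ = -6*sin(u)^3/Abs(sin(u)).
Evaluating at (u, v) = (pi/6, pi):
  L = -6, M = 0, N = -3/2.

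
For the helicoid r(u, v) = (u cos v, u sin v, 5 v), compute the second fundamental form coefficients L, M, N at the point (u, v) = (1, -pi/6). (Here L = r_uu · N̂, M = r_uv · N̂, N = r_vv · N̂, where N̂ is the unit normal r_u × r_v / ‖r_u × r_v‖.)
L = 0;  M = -5*sqrt(26)/26;  N = 0

Compute the unit normal N̂(u, v) = (5*sin(v)/sqrt(u^2 + 25), -5*cos(v)/sqrt(u^2 + 25), u/sqrt(u^2 + 25)), and the second partials r_uu, r_uv, r_vv. Take dot products:
  L(u, v) = r_uu · N̂ = 0,
  M(u, v) = r_uv · N̂ = -5/sqrt(u^2 + 25),
  N(u, v) = r_vv · N̂ = 0.
Evaluating at (u, v) = (1, -pi/6):
  L = 0, M = -5*sqrt(26)/26, N = 0.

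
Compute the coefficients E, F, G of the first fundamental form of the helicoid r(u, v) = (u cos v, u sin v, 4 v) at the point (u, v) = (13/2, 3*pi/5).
E = 1;  F = 0;  G = 233/4

Partials: r_u = (cos(v), sin(v), 0), r_v = (-u*sin(v), u*cos(v), 4). As functions of (u, v):
  E = r_u · r_u = 1,
  F = r_u · r_v = 0,
  G = r_v · r_v = u^2 + 16.
Evaluating at (u, v) = (13/2, 3*pi/5): E = 1, F = 0, G = 233/4.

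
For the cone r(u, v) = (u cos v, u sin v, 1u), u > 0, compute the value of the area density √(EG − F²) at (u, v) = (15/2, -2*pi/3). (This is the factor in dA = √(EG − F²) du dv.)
√(EG − F²)|_{(15/2, -2*pi/3)} = 15*sqrt(2)/2

E = 2, F = 0, G = u^2, so EG − F² = 2*u^2. Taking the positive square root: √(EG − F²) = sqrt(2)*Abs(u). At (u, v) = (15/2, -2*pi/3): 15*sqrt(2)/2.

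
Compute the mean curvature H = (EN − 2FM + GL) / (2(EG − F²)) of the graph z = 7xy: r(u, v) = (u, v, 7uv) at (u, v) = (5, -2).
H = 1715*sqrt(158)/337014

With E = 49*v^2 + 1, F = 49*u*v, G = 49*u^2 + 1, L = 0, M = 7/sqrt(49*u^2 + 49*v^2 + 1), N = 0, assemble
  H = (EN − 2FM + GL) / (2(EG − F²)) = -343*u*v/(49*u^2 + 49*v^2 + 1)^(3/2).
At (u, v) = (5, -2): H = 1715*sqrt(158)/337014.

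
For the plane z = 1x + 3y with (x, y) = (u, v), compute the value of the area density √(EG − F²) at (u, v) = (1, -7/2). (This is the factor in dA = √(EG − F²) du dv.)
√(EG − F²)|_{(1, -7/2)} = sqrt(11)

E = 2, F = 3, G = 10, so EG − F² = 11. Taking the positive square root: √(EG − F²) = sqrt(11). At (u, v) = (1, -7/2): sqrt(11).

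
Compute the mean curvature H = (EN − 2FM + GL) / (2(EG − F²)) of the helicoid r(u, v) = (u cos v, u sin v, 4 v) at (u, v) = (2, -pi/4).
H = 0

With E = 1, F = 0, G = u^2 + 16, L = 0, M = -4/sqrt(u^2 + 16), N = 0, assemble
  H = (EN − 2FM + GL) / (2(EG − F²)) = 0.
At (u, v) = (2, -pi/4): H = 0.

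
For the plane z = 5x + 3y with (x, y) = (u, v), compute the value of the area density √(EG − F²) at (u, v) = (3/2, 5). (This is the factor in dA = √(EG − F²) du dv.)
√(EG − F²)|_{(3/2, 5)} = sqrt(35)

E = 26, F = 15, G = 10, so EG − F² = 35. Taking the positive square root: √(EG − F²) = sqrt(35). At (u, v) = (3/2, 5): sqrt(35).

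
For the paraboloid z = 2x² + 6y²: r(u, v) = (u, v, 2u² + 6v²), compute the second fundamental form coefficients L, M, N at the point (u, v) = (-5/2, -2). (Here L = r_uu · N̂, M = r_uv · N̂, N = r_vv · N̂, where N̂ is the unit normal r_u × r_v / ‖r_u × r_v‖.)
L = 4*sqrt(677)/677;  M = 0;  N = 12*sqrt(677)/677

Compute the unit normal N̂(u, v) = (-4*u/sqrt(16*u^2 + 144*v^2 + 1), -12*v/sqrt(16*u^2 + 144*v^2 + 1), 1/sqrt(16*u^2 + 144*v^2 + 1)), and the second partials r_uu, r_uv, r_vv. Take dot products:
  L(u, v) = r_uu · N̂ = 4/sqrt(16*u^2 + 144*v^2 + 1),
  M(u, v) = r_uv · N̂ = 0,
  N(u, v) = r_vv · N̂ = 12/sqrt(16*u^2 + 144*v^2 + 1).
Evaluating at (u, v) = (-5/2, -2):
  L = 4*sqrt(677)/677, M = 0, N = 12*sqrt(677)/677.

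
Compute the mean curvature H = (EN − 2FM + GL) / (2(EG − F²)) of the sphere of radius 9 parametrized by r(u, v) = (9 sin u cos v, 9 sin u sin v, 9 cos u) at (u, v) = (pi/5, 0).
H = -1/9

With E = 81, F = 0, G = 81*sin(u)^2, L = -9*sin(u)/Abs(sin(u)), M = 0, N = -9*sin(u)^3/Abs(sin(u)), assemble
  H = (EN − 2FM + GL) / (2(EG − F²)) = -sin(u)/(9*Abs(sin(u))).
At (u, v) = (pi/5, 0): H = -1/9.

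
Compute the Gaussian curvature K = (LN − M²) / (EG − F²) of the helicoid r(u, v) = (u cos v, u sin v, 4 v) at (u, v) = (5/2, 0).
K = -256/7921

Coefficients of the first fundamental form: E = 1, F = 0, G = u^2 + 16.
Coefficients of the second fundamental form: L = 0, M = -4/sqrt(u^2 + 16), N = 0.
Assemble K = (LN − M²)/(EG − F²) = -16/(u^2 + 16)^2. At (u, v) = (5/2, 0): K = -256/7921.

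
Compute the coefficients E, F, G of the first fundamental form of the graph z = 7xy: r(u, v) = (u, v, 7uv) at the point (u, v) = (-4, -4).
E = 785;  F = 784;  G = 785

Partials: r_u = (1, 0, 7*v), r_v = (0, 1, 7*u). As functions of (u, v):
  E = r_u · r_u = 49*v^2 + 1,
  F = r_u · r_v = 49*u*v,
  G = r_v · r_v = 49*u^2 + 1.
Evaluating at (u, v) = (-4, -4): E = 785, F = 784, G = 785.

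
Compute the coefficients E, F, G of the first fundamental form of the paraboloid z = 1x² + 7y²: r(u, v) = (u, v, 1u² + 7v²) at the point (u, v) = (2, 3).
E = 17;  F = 168;  G = 1765

Partials: r_u = (1, 0, 2*u), r_v = (0, 1, 14*v). As functions of (u, v):
  E = r_u · r_u = 4*u^2 + 1,
  F = r_u · r_v = 28*u*v,
  G = r_v · r_v = 196*v^2 + 1.
Evaluating at (u, v) = (2, 3): E = 17, F = 168, G = 1765.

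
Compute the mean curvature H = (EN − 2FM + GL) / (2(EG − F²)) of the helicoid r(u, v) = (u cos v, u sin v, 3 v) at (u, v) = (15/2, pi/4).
H = 0

With E = 1, F = 0, G = u^2 + 9, L = 0, M = -3/sqrt(u^2 + 9), N = 0, assemble
  H = (EN − 2FM + GL) / (2(EG − F²)) = 0.
At (u, v) = (15/2, pi/4): H = 0.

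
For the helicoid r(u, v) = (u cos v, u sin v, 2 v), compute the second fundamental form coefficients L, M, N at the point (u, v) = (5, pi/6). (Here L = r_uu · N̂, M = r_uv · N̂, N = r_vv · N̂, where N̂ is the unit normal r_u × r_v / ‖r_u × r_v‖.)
L = 0;  M = -2*sqrt(29)/29;  N = 0

Compute the unit normal N̂(u, v) = (2*sin(v)/sqrt(u^2 + 4), -2*cos(v)/sqrt(u^2 + 4), u/sqrt(u^2 + 4)), and the second partials r_uu, r_uv, r_vv. Take dot products:
  L(u, v) = r_uu · N̂ = 0,
  M(u, v) = r_uv · N̂ = -2/sqrt(u^2 + 4),
  N(u, v) = r_vv · N̂ = 0.
Evaluating at (u, v) = (5, pi/6):
  L = 0, M = -2*sqrt(29)/29, N = 0.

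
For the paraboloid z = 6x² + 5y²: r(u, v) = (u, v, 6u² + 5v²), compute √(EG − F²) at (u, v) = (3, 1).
√(EG − F²)|_{(3, 1)} = sqrt(1397)

E = 144*u^2 + 1, F = 120*u*v, G = 100*v^2 + 1; EG − F² = 144*u^2 + 100*v^2 + 1; √(EG − F²) = sqrt(144*u^2 + 100*v^2 + 1). At the given point: sqrt(1397).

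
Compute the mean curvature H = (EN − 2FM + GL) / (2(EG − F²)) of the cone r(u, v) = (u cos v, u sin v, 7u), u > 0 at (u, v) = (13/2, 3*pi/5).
H = 7*sqrt(2)/130

With E = 50, F = 0, G = u^2, L = 0, M = 0, N = 7*sqrt(2)*u^2/(10*Abs(u)), assemble
  H = (EN − 2FM + GL) / (2(EG − F²)) = 7*sqrt(2)/(20*Abs(u)).
At (u, v) = (13/2, 3*pi/5): H = 7*sqrt(2)/130.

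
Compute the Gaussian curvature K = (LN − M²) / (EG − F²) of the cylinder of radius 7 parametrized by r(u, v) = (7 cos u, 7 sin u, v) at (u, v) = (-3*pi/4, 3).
K = 0

Coefficients of the first fundamental form: E = 49, F = 0, G = 1.
Coefficients of the second fundamental form: L = -7, M = 0, N = 0.
Assemble K = (LN − M²)/(EG − F²) = 0. At (u, v) = (-3*pi/4, 3): K = 0.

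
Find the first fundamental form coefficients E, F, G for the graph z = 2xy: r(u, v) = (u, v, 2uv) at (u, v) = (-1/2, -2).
E = 17;  F = 4;  G = 2

Partials: r_u = (1, 0, 2*v), r_v = (0, 1, 2*u). As functions of (u, v):
  E = r_u · r_u = 4*v^2 + 1,
  F = r_u · r_v = 4*u*v,
  G = r_v · r_v = 4*u^2 + 1.
Evaluating at (u, v) = (-1/2, -2): E = 17, F = 4, G = 2.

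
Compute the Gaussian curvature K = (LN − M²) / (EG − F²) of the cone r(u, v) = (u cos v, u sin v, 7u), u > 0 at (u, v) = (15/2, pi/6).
K = 0

Coefficients of the first fundamental form: E = 50, F = 0, G = u^2.
Coefficients of the second fundamental form: L = 0, M = 0, N = 7*sqrt(2)*u^2/(10*Abs(u)).
Assemble K = (LN − M²)/(EG − F²) = 0. At (u, v) = (15/2, pi/6): K = 0.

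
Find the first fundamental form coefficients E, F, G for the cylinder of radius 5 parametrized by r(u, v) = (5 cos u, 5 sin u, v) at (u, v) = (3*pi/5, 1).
E = 25;  F = 0;  G = 1

Partials: r_u = (-5*sin(u), 5*cos(u), 0), r_v = (0, 0, 1). As functions of (u, v):
  E = r_u · r_u = 25,
  F = r_u · r_v = 0,
  G = r_v · r_v = 1.
Evaluating at (u, v) = (3*pi/5, 1): E = 25, F = 0, G = 1.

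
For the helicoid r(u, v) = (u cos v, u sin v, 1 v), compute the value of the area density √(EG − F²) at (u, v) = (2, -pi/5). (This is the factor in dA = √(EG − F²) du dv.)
√(EG − F²)|_{(2, -pi/5)} = sqrt(5)

E = 1, F = 0, G = u^2 + 1, so EG − F² = u^2 + 1. Taking the positive square root: √(EG − F²) = sqrt(u^2 + 1). At (u, v) = (2, -pi/5): sqrt(5).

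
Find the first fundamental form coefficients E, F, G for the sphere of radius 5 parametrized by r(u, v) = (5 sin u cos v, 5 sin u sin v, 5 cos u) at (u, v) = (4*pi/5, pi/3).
E = 25;  F = 0;  G = 125/8 - 25*sqrt(5)/8

Partials: r_u = (5*cos(u)*cos(v), 5*sin(v)*cos(u), -5*sin(u)), r_v = (-5*sin(u)*sin(v), 5*sin(u)*cos(v), 0). As functions of (u, v):
  E = r_u · r_u = 25,
  F = r_u · r_v = 0,
  G = r_v · r_v = 25*sin(u)^2.
Evaluating at (u, v) = (4*pi/5, pi/3): E = 25, F = 0, G = 125/8 - 25*sqrt(5)/8.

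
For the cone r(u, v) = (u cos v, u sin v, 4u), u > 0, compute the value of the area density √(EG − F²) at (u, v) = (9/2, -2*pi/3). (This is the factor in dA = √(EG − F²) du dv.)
√(EG − F²)|_{(9/2, -2*pi/3)} = 9*sqrt(17)/2

E = 17, F = 0, G = u^2, so EG − F² = 17*u^2. Taking the positive square root: √(EG − F²) = sqrt(17)*Abs(u). At (u, v) = (9/2, -2*pi/3): 9*sqrt(17)/2.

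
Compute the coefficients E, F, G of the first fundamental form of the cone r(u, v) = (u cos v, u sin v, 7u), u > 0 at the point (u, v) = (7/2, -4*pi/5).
E = 50;  F = 0;  G = 49/4

Partials: r_u = (cos(v), sin(v), 7), r_v = (-u*sin(v), u*cos(v), 0). As functions of (u, v):
  E = r_u · r_u = 50,
  F = r_u · r_v = 0,
  G = r_v · r_v = u^2.
Evaluating at (u, v) = (7/2, -4*pi/5): E = 50, F = 0, G = 49/4.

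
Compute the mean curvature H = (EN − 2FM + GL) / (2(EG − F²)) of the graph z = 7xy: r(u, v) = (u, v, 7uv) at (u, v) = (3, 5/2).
H = -20580*sqrt(2993)/8958049

With E = 49*v^2 + 1, F = 49*u*v, G = 49*u^2 + 1, L = 0, M = 7/sqrt(49*u^2 + 49*v^2 + 1), N = 0, assemble
  H = (EN − 2FM + GL) / (2(EG − F²)) = -343*u*v/(49*u^2 + 49*v^2 + 1)^(3/2).
At (u, v) = (3, 5/2): H = -20580*sqrt(2993)/8958049.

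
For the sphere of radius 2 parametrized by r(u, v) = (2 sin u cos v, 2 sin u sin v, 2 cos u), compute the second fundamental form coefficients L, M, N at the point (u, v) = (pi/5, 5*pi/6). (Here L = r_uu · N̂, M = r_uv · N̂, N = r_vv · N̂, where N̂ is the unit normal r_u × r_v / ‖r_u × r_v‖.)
L = -2;  M = 0;  N = -5/4 + sqrt(5)/4

Compute the unit normal N̂(u, v) = (sin(u)^2*cos(v)/Abs(sin(u)), sin(u)^2*sin(v)/Abs(sin(u)), sin(2*u)/(2*Abs(sin(u)))), and the second partials r_uu, r_uv, r_vv. Take dot products:
  L(u, v) = r_uu · N̂ = -2*sin(u)/Abs(sin(u)),
  M(u, v) = r_uv · N̂ = 0,
  N(u, v) = r_vv · N̂ = -2*sin(u)^3/Abs(sin(u)).
Evaluating at (u, v) = (pi/5, 5*pi/6):
  L = -2, M = 0, N = -5/4 + sqrt(5)/4.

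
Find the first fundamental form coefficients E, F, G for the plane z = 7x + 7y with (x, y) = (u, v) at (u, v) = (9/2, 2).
E = 50;  F = 49;  G = 50

Partials: r_u = (1, 0, 7), r_v = (0, 1, 7). As functions of (u, v):
  E = r_u · r_u = 50,
  F = r_u · r_v = 49,
  G = r_v · r_v = 50.
Evaluating at (u, v) = (9/2, 2): E = 50, F = 49, G = 50.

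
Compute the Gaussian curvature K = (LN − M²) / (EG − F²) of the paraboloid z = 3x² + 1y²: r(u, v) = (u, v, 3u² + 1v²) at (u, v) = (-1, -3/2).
K = 3/529

Coefficients of the first fundamental form: E = 36*u^2 + 1, F = 12*u*v, G = 4*v^2 + 1.
Coefficients of the second fundamental form: L = 6/sqrt(36*u^2 + 4*v^2 + 1), M = 0, N = 2/sqrt(36*u^2 + 4*v^2 + 1).
Assemble K = (LN − M²)/(EG − F²) = 12/(1296*u^4 + 288*u^2*v^2 + 72*u^2 + 16*v^4 + 8*v^2 + 1). At (u, v) = (-1, -3/2): K = 3/529.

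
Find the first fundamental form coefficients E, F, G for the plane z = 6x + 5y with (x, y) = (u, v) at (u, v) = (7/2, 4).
E = 37;  F = 30;  G = 26

Partials: r_u = (1, 0, 6), r_v = (0, 1, 5). As functions of (u, v):
  E = r_u · r_u = 37,
  F = r_u · r_v = 30,
  G = r_v · r_v = 26.
Evaluating at (u, v) = (7/2, 4): E = 37, F = 30, G = 26.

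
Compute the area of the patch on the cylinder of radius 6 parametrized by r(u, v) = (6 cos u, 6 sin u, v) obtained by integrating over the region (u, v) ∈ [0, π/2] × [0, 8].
Area = 24*pi

Area = ∫∫ √(EG − F²) du dv with √(EG − F²) = 6. Integrating over [0, π/2] × [0, 8] gives 24*pi.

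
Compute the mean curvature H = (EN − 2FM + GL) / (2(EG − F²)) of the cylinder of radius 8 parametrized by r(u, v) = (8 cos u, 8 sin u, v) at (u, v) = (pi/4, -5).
H = -1/16

With E = 64, F = 0, G = 1, L = -8, M = 0, N = 0, assemble
  H = (EN − 2FM + GL) / (2(EG − F²)) = -1/16.
At (u, v) = (pi/4, -5): H = -1/16.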